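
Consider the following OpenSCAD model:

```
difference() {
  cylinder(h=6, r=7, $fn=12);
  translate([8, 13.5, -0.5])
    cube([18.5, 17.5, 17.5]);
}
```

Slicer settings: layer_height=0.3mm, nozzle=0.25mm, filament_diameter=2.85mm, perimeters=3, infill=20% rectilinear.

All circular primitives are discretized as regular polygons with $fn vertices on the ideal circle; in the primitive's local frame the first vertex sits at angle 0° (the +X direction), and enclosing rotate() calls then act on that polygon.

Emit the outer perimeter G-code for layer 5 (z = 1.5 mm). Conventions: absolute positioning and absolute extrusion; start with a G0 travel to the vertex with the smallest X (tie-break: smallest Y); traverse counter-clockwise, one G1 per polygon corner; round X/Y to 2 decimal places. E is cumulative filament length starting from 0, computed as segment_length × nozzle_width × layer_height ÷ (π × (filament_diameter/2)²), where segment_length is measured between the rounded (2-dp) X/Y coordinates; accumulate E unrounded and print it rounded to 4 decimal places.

G0 X-7.00 Y0.00 Z1.50
G1 X-6.06 Y-3.50 E0.0426
G1 X-3.50 Y-6.06 E0.0852
G1 X0.00 Y-7.00 E0.1278
G1 X3.50 Y-6.06 E0.1704
G1 X6.06 Y-3.50 E0.2129
G1 X7.00 Y0.00 E0.2556
G1 X6.06 Y3.50 E0.2982
G1 X3.50 Y6.06 E0.3407
G1 X0.00 Y7.00 E0.3833
G1 X-3.50 Y6.06 E0.4259
G1 X-6.06 Y3.50 E0.4685
G1 X-7.00 Y0.00 E0.5111

At z = 1.5 mm: the r=7 cylinder gives a regular 12-gon of circumradius 7 (constant along its height); the cube at (8, 13.5) (footprint 18.5×17.5) is included at this height; Taking the first minus the rest: starting from the r=7 cylinder, the 18.5×17.5 cube at (8, 13.5) misses the remaining region (no effect) — 1 connected region. The outline is a single polygon with 12 vertices. Extrusion per mm of travel: 0.25 × 0.3 / (π × 1.425²) = 0.011757. Accumulating E over each segment gives final E = 0.5111.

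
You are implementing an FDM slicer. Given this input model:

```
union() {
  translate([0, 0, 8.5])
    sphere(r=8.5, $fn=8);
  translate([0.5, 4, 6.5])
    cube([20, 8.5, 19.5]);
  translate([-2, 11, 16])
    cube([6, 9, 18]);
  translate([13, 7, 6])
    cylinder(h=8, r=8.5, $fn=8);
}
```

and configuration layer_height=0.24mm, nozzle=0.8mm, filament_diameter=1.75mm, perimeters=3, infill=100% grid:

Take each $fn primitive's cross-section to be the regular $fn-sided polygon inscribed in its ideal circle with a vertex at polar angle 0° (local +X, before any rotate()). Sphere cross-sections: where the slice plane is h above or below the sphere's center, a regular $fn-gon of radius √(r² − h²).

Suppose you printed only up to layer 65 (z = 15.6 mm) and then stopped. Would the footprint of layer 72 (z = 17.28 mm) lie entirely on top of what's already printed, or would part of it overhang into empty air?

part overhangs

Compare the two slices. At z = 15.6: the sphere: section is a regular 8-gon, circumradius = √(r²−h²) = √(8.5²−7.1²) = 4.673 (area = (8/2)·4.673²·sin(360°/8) = 61.77 mm²); the 20×8.5 cube at (0.5, 4) contributes its full rectangle (area 170.00 mm²); the cube at (-2, 11) is not intersected at this z (z outside [16, 34]); the cylinder at (13, 7) is not intersected at this z (z outside [6, 14]); Taking the union: the regions partially overlap — summed areas 231.77 mm² minus the doubly-counted overlap 0.26 mm² gives 231.51 mm² — area = 231.51 mm². At z = 17.28: the sphere does not reach this height (|z−center|=8.780 > r=8.5); the 20×8.5 cube at (0.5, 4) contributes its full rectangle (area 170.00 mm²); the 6×9 cube at (-2, 11) contributes its full rectangle (area 54.00 mm²); the cylinder at (13, 7) is not intersected at this z (z outside [6, 14]); Combining (union): the regions partially overlap — summed areas 224.00 mm² minus the doubly-counted overlap 5.25 mm² gives 218.75 mm² — area = 218.75 mm². Checking containment: at z = 17.28 the cross-section extends beyond the z = 15.6 cross-section by about 48.75 mm².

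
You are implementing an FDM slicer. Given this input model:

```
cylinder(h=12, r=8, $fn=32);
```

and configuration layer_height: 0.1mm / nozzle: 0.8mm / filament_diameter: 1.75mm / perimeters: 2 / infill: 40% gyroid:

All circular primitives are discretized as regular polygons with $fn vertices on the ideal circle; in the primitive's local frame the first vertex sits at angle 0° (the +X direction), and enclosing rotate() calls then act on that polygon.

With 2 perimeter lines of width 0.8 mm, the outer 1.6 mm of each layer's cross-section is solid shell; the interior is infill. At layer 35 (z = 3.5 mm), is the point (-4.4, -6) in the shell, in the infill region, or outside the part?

At z = 3.5 mm: the r=8 cylinder gives a regular 32-gon of circumradius 8 (constant along its height). Overall, the cross-section is a single solid region. The nearest boundary edge runs (-5.66, -5.66)→(-4.44, -6.65); distance from the point to it = 0.53 mm. The point is inside the cross-section, 0.53 mm from the nearest boundary — within the 1.6 mm shell band (2 × 0.8).

shell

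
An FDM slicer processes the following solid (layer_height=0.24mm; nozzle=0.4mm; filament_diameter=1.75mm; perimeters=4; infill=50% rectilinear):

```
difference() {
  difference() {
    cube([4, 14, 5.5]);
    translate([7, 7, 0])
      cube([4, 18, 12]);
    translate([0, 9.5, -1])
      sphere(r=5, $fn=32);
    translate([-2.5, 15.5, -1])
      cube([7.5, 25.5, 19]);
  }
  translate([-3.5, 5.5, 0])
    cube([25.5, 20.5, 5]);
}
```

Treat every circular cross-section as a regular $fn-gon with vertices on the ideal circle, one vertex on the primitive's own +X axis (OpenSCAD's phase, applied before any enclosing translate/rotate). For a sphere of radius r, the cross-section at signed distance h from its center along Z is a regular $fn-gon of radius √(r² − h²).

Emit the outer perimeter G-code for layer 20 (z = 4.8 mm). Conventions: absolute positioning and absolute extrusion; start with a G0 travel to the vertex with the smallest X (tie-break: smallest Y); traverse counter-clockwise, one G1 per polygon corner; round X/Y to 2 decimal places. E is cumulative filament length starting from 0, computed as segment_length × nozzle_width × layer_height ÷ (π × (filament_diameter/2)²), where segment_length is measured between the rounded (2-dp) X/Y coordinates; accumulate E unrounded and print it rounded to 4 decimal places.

G0 X0.00 Y0.00 Z4.80
G1 X4.00 Y0.00 E0.1596
G1 X4.00 Y5.50 E0.3792
G1 X0.00 Y5.50 E0.5388
G1 X0.00 Y0.00 E0.7583

At z = 4.8 mm: the cube is present — its section is the full 4×14 rectangle; the 4×18 cube at (7, 7) contributes its full rectangle; the sphere at (0, 9.5) is not intersected at this z (|z−center|=5.800 > r=5); the cube at (-2.5, 15.5) (footprint 7.5×25.5) is included at this height; Subtracting the remaining from the first: starting from the 4×14 cube, the 4×18 cube at (7, 7) misses the remaining region (no effect); the 7.5×25.5 cube at (-2.5, 15.5) misses the remaining region (no effect) — 1 connected region; the cube at (-3.5, 5.5) is present — its section is the full 25.5×20.5 rectangle; Taking the first minus the rest: starting from that combined region, the 25.5×20.5 cube at (-3.5, 5.5) partially overlaps it — only the 34.00 mm² overlap (of its 522.75 mm²) is removed, clipping the outline — 1 connected region. The outline is a single polygon with 4 vertices. Extrusion per mm of travel: 0.4 × 0.24 / (π × 0.875²) = 0.039912. Accumulating E over each segment gives final E = 0.7583.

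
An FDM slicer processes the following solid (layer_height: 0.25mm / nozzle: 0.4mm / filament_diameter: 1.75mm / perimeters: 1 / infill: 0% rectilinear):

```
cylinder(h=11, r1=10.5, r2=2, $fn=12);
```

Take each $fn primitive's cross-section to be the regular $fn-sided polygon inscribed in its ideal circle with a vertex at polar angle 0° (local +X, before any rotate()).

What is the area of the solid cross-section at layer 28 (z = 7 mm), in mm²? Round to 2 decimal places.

At z = 7 mm: the cone contributes a regular 12-gon of circumradius 5.091 (interpolated between r1=10.5 and r2=2 at t=0.636) (area = (12/2)·5.091²·sin(360°/12) = 77.75 mm²). Overall, the cross-section is a single solid region. Net area = 77.75 mm².

77.75 mm²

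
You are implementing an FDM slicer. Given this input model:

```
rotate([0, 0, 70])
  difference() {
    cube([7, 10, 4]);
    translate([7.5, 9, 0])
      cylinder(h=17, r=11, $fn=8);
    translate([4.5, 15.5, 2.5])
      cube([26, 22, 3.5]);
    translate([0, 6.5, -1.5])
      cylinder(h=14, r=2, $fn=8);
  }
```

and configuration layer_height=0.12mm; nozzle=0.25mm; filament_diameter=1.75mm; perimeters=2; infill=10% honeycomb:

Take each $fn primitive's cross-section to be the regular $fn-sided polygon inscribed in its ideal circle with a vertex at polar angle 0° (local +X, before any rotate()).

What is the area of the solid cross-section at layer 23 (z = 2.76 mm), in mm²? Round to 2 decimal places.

At z = 2.76 mm: the cube is present — its section is the full 7×10 rectangle (area 70.00 mm²); the r=11 cylinder at (7.5, 9) contributes a regular 8-gon of circumradius 11 (area = (8/2)·11.000²·sin(360°/8) = 342.24 mm²); the cube at (4.5, 15.5) (footprint 26×22) is included at this height (area 572.00 mm²); the r=2 cylinder at (0, 6.5) contributes a regular 8-gon of circumradius 2 (area = (8/2)·2.000²·sin(360°/8) = 11.31 mm²); Subtracting the remaining from the first: starting from the 7×10 cube (70.00 mm²), the r=11 cylinder at (7.5, 9) partially overlaps it — only the 68.52 mm² overlap (of its 342.24 mm²) is removed, clipping the outline; the 26×22 cube at (4.5, 15.5) misses the remaining region (no effect); the r=2 cylinder at (0, 6.5) misses the remaining region (no effect) — area = 1.48 mm²; (rotated 70° about Z; rotation is an isometry so areas/perimeters/island counts are preserved). Overall, the cross-section is a single solid region. Net area = 1.48 mm².

1.48 mm²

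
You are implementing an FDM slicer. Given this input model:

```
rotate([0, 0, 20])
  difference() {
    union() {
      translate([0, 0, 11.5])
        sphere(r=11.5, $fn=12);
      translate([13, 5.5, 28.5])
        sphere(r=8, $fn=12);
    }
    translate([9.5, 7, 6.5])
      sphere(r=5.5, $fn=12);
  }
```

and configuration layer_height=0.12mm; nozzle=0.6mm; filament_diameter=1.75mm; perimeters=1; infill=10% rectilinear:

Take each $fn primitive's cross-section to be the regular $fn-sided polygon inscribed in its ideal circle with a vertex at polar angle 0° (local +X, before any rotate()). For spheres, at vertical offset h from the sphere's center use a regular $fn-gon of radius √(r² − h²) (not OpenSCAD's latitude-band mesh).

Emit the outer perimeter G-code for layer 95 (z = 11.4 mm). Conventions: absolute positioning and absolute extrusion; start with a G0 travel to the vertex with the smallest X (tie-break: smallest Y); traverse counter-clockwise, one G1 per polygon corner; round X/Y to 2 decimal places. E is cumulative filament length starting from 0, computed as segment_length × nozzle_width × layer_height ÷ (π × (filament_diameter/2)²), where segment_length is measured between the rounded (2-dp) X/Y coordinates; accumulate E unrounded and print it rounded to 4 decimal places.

G0 X-11.32 Y2.00 Z11.40
G1 X-10.81 Y-3.93 E0.1782
G1 X-7.39 Y-8.81 E0.3565
G1 X-2.00 Y-11.32 E0.5345
G1 X3.93 Y-10.81 E0.7127
G1 X8.81 Y-7.39 E0.8911
G1 X11.32 Y-2.00 E1.0691
G1 X10.81 Y3.93 E1.2472
G1 X8.01 Y7.92 E1.3931
G1 X7.39 Y7.48 E1.4159
G1 X6.10 Y7.37 E1.4546
G1 X4.93 Y7.91 E1.4932
G1 X4.19 Y8.97 E1.5319
G1 X4.07 Y10.26 E1.5707
G1 X4.11 Y10.34 E1.5734
G1 X2.00 Y11.32 E1.6430
G1 X-3.93 Y10.81 E1.8212
G1 X-8.81 Y7.39 E1.9996
G1 X-11.32 Y2.00 E2.1775

At z = 11.4 mm: the r=11.5 sphere contributes a regular 12-gon of circumradius √(11.5²−0.1²) = 11.500; the sphere at (13, 5.5) is not intersected at this z (|z−center|=17.100 > r=8); Combining (union): only the r=11.5 sphere is present, so the union is just that shape — 1 connected region; the sphere at (9.5, 7): section is a regular 12-gon, circumradius = √(r²−h²) = √(5.5²−4.9²) = 2.498; Subtracting the remaining from the first: starting from that combined region, the r=5.5 sphere at (9.5, 7) partially overlaps it — only the 6.32 mm² overlap (of its 18.72 mm²) is removed, clipping the outline — 1 connected region; (whole slice rotated 20° about Z — lengths, areas and connectivity unchanged). The outline is a single polygon with 18 vertices. Extrusion per mm of travel: 0.6 × 0.12 / (π × 0.875²) = 0.029934. Accumulating E over each segment gives final E = 2.1775.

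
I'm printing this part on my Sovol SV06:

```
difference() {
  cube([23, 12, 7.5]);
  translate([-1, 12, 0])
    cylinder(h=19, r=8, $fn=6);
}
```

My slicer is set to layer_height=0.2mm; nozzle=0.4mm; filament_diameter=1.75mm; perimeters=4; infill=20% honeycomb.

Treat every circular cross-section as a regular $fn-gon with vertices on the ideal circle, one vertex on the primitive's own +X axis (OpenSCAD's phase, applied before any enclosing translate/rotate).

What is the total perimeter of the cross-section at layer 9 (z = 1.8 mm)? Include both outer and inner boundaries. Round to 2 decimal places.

67.07 mm

At z = 1.8 mm: the cube is present — its section is the full 23×12 rectangle (perimeter 70.00 mm); the cylinder at (-1, 12): section is a regular 6-gon, circumradius r=8 (perimeter = 2·6·8.000·sin(180°/6) = 48.00 mm); After the difference (first − rest): starting from the 23×12 cube, the r=8 cylinder at (-1, 12) partially overlaps it — only the 34.64 mm² overlap (of its 166.28 mm²) is removed, clipping the outline — boundary = 67.07 mm. Overall, the cross-section is a single solid region. Total boundary length (outer) = 67.07 mm.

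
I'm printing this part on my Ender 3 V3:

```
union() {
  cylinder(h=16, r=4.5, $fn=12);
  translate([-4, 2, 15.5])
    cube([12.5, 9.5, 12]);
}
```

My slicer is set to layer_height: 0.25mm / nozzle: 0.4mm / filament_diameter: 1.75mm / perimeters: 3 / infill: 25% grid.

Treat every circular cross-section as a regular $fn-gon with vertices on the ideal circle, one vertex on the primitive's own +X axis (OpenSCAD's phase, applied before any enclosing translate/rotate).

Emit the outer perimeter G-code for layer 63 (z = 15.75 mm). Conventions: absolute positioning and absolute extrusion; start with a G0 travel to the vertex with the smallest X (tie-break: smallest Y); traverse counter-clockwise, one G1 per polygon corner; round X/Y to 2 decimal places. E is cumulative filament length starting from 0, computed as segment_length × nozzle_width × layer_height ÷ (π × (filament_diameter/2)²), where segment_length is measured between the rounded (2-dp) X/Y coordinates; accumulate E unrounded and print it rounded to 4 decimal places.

At z = 15.75 mm: the r=4.5 cylinder contributes a regular 12-gon of circumradius 4.5; the cube at (-4, 2) is present — its section is the full 12.5×9.5 rectangle; Combining (union): the regions partially overlap (shared area 13.45 mm²), so overlapping operands fuse into one piece — 1 connected region. The outline is a single polygon with 13 vertices. Extrusion per mm of travel: 0.4 × 0.25 / (π × 0.875²) = 0.041575. Accumulating E over each segment gives final E = 2.2536.

G0 X-4.50 Y0.00 Z15.75
G1 X-3.90 Y-2.25 E0.0968
G1 X-2.25 Y-3.90 E0.1938
G1 X0.00 Y-4.50 E0.2906
G1 X2.25 Y-3.90 E0.3875
G1 X3.90 Y-2.25 E0.4845
G1 X4.50 Y0.00 E0.5813
G1 X3.96 Y2.00 E0.6674
G1 X8.50 Y2.00 E0.8562
G1 X8.50 Y11.50 E1.2511
G1 X-4.00 Y11.50 E1.7708
G1 X-4.00 Y2.00 E2.1658
G1 X-3.96 Y2.00 E2.1674
G1 X-4.50 Y0.00 E2.2536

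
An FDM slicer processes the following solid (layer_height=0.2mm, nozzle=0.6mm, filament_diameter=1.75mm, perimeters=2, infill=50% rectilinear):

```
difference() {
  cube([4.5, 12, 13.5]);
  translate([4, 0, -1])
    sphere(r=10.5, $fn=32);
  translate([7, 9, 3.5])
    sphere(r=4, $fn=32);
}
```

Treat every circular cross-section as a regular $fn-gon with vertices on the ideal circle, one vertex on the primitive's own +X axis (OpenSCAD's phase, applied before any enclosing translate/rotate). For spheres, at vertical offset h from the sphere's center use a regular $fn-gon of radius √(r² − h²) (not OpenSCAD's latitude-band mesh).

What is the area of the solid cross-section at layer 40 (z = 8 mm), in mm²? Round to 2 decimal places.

31.93 mm²

At z = 8 mm: the cube is present — its section is the full 4.5×12 rectangle (area 54.00 mm²); the r=10.5 sphere at (4, 0) slices to a regular 32-gon of circumradius 5.408 (√(r²−h²) with h=9 from center) (area = (32/2)·5.408²·sin(360°/32) = 91.30 mm²); the sphere at (7, 9) does not reach this height (|z−center|=4.500 > r=4); After the difference (first − rest): starting from the 4.5×12 cube (54.00 mm²), the r=10.5 sphere at (4, 0) partially overlaps it — only the 22.07 mm² overlap (of its 91.30 mm²) is removed, clipping the outline — area = 31.93 mm². Overall, the cross-section is a single solid region. Net area = 31.93 mm².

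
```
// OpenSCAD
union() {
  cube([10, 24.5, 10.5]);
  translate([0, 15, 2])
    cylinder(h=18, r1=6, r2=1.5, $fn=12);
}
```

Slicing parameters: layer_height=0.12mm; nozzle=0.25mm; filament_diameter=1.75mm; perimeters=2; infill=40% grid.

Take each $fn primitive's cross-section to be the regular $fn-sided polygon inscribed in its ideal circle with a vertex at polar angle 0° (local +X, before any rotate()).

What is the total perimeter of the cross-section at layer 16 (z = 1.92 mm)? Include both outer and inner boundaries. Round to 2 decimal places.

69.00 mm

At z = 1.92 mm: the cube is present — its section is the full 10×24.5 rectangle (perimeter 69.00 mm); the cone at (0, 15) is absent (z outside [2, 20]); Merging all regions: only the 10×24.5 cube is present, so the union is just that shape — boundary = 69.00 mm. Overall, the cross-section is a single solid region. Total boundary length (outer) = 69.00 mm.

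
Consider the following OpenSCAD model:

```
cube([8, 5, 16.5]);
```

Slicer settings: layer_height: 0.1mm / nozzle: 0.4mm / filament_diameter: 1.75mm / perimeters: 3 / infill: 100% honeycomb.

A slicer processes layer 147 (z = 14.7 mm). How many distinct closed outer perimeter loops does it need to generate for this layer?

1

At z = 14.7 mm: the cube (footprint 8×5) is included at this height. The result has 1 disconnected region.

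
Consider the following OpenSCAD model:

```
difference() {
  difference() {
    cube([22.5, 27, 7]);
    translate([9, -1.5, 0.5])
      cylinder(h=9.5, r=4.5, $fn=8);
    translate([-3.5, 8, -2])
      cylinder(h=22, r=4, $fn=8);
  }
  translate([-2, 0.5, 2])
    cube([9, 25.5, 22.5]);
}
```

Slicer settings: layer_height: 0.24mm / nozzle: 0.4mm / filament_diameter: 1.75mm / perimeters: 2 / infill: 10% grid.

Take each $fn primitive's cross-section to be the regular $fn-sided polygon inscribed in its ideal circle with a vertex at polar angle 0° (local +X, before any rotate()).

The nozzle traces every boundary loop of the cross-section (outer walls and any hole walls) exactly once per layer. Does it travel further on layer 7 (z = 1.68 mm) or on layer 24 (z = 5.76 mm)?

Layer 7 (z = 1.68): the 22.5×27 cube contributes its full rectangle (perimeter 99.00 mm); the r=4.5 cylinder at (9, -1.5) contributes a regular 8-gon of circumradius 4.5 (perimeter = 2·8·4.500·sin(180°/8) = 27.55 mm); the r=4 cylinder at (-3.5, 8) contributes a regular 8-gon of circumradius 4 (perimeter = 2·8·4.000·sin(180°/8) = 24.49 mm); Taking the first minus the rest: starting from the 22.5×27 cube, the r=4.5 cylinder at (9, -1.5) partially overlaps it — only the 16.07 mm² overlap (of its 57.28 mm²) is removed, clipping the outline; the r=4 cylinder at (-3.5, 8) partially overlaps it — only the 0.60 mm² overlap (of its 45.25 mm²) is removed, clipping the outline — boundary = 101.97 mm; the cube at (-2, 0.5) is absent (z outside [2, 24.5]); Taking the first minus the rest: none of the subtracted shapes is present at this height, so the result so far is unchanged — boundary = 101.97 mm. So its perimeter = 101.97 mm. Layer 24 (z = 5.76): the 22.5×27 cube contributes its full rectangle (perimeter 99.00 mm); the r=4.5 cylinder at (9, -1.5) contributes a regular 8-gon of circumradius 4.5 (perimeter = 2·8·4.500·sin(180°/8) = 27.55 mm); the r=4 cylinder at (-3.5, 8) gives a regular 8-gon of circumradius 4 (constant along its height) (perimeter = 2·8·4.000·sin(180°/8) = 24.49 mm); After the difference (first − rest): starting from the 22.5×27 cube, the r=4.5 cylinder at (9, -1.5) partially overlaps it — only the 16.07 mm² overlap (of its 57.28 mm²) is removed, clipping the outline; the r=4 cylinder at (-3.5, 8) partially overlaps it — only the 0.60 mm² overlap (of its 45.25 mm²) is removed, clipping the outline — boundary = 101.97 mm; the cube at (-2, 0.5) (footprint 9×25.5) is included at this height (perimeter 69.00 mm); After the difference (first − rest): starting from the result so far, the 9×25.5 cube at (-2, 0.5) partially overlaps it — only the 175.92 mm² overlap (of its 229.50 mm²) is removed, clipping the outline — boundary = 109.87 mm. So its perimeter = 109.87 mm. Layer 24 is larger (109.87 vs 101.97 mm).

layer 24 (z = 5.76 mm)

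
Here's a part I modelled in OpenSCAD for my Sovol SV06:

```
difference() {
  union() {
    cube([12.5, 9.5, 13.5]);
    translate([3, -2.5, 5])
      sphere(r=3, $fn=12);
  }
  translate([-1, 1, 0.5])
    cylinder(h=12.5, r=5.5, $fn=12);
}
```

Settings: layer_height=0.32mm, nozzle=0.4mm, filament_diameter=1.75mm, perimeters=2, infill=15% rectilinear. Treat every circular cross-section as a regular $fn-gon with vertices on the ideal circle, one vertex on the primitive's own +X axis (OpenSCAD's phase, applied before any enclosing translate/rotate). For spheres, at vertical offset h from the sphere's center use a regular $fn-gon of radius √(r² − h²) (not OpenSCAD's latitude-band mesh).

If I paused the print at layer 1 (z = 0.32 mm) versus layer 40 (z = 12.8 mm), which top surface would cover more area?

layer 1 (z = 0.32 mm)

Layer 1 (z = 0.32): the 12.5×9.5 cube contributes its full rectangle (area 118.75 mm²); the sphere at (3, -2.5) does not reach this height (|z−center|=4.680 > r=3); Merging all regions: only the 12.5×9.5 cube is present, so the union is just that shape — area = 118.75 mm²; the cylinder at (-1, 1) does not reach this height (z outside [0.5, 13]); Taking the first minus the rest: none of the subtracted shapes is present at this height, so the result so far is unchanged — area = 118.75 mm². So its area = 118.75 mm². Layer 40 (z = 12.8): the 12.5×9.5 cube contributes its full rectangle (area 118.75 mm²); the sphere at (3, -2.5) does not reach this height (|z−center|=7.800 > r=3); Combining (union): only the 12.5×9.5 cube is present, so the union is just that shape — area = 118.75 mm²; the r=5.5 cylinder at (-1, 1) gives a regular 12-gon of circumradius 5.5 (constant along its height) (area = (12/2)·5.500²·sin(360°/12) = 90.75 mm²); Taking the first minus the rest: starting from the result so far (118.75 mm²), the r=5.5 cylinder at (-1, 1) partially overlaps it — only the 21.69 mm² overlap (of its 90.75 mm²) is removed, clipping the outline — area = 97.06 mm². So its area = 97.06 mm². Layer 1 is larger (118.75 vs 97.06 mm²).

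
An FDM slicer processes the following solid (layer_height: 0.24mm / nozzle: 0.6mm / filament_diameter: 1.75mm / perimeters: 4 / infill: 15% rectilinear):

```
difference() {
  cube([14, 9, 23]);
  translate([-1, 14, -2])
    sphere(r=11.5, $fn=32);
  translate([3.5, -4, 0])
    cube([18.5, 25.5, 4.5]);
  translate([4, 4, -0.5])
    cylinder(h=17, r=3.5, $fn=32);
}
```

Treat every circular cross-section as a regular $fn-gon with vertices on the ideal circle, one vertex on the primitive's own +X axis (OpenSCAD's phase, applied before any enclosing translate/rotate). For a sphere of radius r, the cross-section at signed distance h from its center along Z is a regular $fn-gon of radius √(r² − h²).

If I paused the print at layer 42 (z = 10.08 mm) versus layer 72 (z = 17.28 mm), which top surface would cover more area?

layer 72 (z = 17.28 mm)

Layer 42 (z = 10.08): the cube is present — its section is the full 14×9 rectangle (area 126.00 mm²); the sphere at (-1, 14) does not reach this height (|z−center|=12.080 > r=11.5); the cube at (3.5, -4) does not reach this height (z outside [0, 4.5]); the r=3.5 cylinder at (4, 4) contributes a regular 32-gon of circumradius 3.5 (area = (32/2)·3.500²·sin(360°/32) = 38.24 mm²); After the difference (first − rest): starting from the 14×9 cube (126.00 mm²), the r=3.5 cylinder at (4, 4) lies wholly inside it (removes its full 38.24 mm² and its 21.96 mm outline becomes a hole wall) — area = 87.76 mm². So its area = 87.76 mm². Layer 72 (z = 17.28): the cube (footprint 14×9) is included at this height (area 126.00 mm²); the sphere at (-1, 14) does not reach this height (|z−center|=19.280 > r=11.5); the cube at (3.5, -4) is not intersected at this z (z outside [0, 4.5]); the cylinder at (4, 4) is not intersected at this z (z outside [-0.5, 16.5]); After the difference (first − rest): none of the subtracted shapes is present at this height, so the 14×9 cube is unchanged — area = 126.00 mm². So its area = 126.00 mm². Layer 72 is larger (126.00 vs 87.76 mm²).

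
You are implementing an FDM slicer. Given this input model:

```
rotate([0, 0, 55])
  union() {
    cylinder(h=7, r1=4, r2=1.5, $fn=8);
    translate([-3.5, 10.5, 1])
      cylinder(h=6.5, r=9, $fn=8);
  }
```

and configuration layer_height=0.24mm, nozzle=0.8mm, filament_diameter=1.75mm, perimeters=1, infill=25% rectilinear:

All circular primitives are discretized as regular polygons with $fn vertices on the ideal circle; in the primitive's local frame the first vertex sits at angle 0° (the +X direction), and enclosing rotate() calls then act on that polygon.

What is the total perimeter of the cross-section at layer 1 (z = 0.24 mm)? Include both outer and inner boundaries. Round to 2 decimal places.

23.97 mm

At z = 0.24 mm: the cone (r1=4→r2=1.5) has section circumradius 3.914 here — a regular 8-gon (perimeter = 2·8·3.914·sin(180°/8) = 23.97 mm); the cylinder at (-3.5, 10.5) is absent (z outside [1, 7.5]); Taking the union: only the cone is present, so the union is just that shape — boundary = 23.97 mm; (whole slice rotated 55° about Z — lengths, areas and connectivity unchanged). Overall, the cross-section is a single solid region. Total boundary length (outer) = 23.97 mm.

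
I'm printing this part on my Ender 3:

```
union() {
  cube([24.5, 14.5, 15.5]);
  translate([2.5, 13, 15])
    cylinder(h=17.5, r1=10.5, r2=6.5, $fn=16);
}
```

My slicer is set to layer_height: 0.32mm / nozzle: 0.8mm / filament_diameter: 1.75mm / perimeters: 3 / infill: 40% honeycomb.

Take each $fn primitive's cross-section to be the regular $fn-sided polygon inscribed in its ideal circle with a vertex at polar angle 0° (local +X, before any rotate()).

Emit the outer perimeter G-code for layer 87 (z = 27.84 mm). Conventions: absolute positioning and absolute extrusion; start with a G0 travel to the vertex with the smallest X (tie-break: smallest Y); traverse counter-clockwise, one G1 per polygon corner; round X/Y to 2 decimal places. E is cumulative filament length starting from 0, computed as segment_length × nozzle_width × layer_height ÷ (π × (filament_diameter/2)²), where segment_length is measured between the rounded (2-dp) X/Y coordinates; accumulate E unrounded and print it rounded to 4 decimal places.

G0 X-5.07 Y13.00 Z27.84
G1 X-4.49 Y10.10 E0.3148
G1 X-2.85 Y7.65 E0.6286
G1 X-0.40 Y6.01 E0.9423
G1 X2.50 Y5.43 E1.2571
G1 X5.40 Y6.01 E1.5719
G1 X7.85 Y7.65 E1.8857
G1 X9.49 Y10.10 E2.1995
G1 X10.07 Y13.00 E2.5142
G1 X9.49 Y15.90 E2.8290
G1 X7.85 Y18.35 E3.1428
G1 X5.40 Y19.99 E3.4566
G1 X2.50 Y20.57 E3.7713
G1 X-0.40 Y19.99 E4.0861
G1 X-2.85 Y18.35 E4.3999
G1 X-4.49 Y15.90 E4.7137
G1 X-5.07 Y13.00 E5.0284

At z = 27.84 mm: the cube does not reach this height (z outside [0, 15.5]); the cone at (2.5, 13): at t=0.734 of its height the radius interpolates to r₁+(r₂−r₁)t = 7.565, giving a regular 16-gon of that circumradius; Taking the union: only the cone at (2.5, 13) is present, so the union is just that shape — 1 connected region. The outline is a single polygon with 16 vertices. Extrusion per mm of travel: 0.8 × 0.32 / (π × 0.875²) = 0.106432. Accumulating E over each segment gives final E = 5.0284.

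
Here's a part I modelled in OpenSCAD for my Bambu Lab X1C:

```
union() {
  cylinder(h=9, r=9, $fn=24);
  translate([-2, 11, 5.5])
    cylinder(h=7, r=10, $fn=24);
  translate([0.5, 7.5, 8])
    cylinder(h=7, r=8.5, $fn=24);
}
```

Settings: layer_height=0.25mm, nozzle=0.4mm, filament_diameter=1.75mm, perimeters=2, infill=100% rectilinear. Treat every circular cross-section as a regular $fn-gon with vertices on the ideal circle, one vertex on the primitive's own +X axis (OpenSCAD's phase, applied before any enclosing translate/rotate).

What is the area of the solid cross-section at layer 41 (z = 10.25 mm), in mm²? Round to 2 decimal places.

350.80 mm²

At z = 10.25 mm: the cylinder is absent (z outside [0, 9]); the r=10 cylinder at (-2, 11) gives a regular 24-gon of circumradius 10 (constant along its height) (area = (24/2)·10.000²·sin(360°/24) = 310.58 mm²); the r=8.5 cylinder at (0.5, 7.5) contributes a regular 24-gon of circumradius 8.5 (area = (24/2)·8.500²·sin(360°/24) = 224.40 mm²); Taking the union: the regions partially overlap — summed areas 534.98 mm² minus the doubly-counted overlap 184.18 mm² gives 350.80 mm² — area = 350.80 mm². Overall, the cross-section is a single solid region. Net area = 350.80 mm².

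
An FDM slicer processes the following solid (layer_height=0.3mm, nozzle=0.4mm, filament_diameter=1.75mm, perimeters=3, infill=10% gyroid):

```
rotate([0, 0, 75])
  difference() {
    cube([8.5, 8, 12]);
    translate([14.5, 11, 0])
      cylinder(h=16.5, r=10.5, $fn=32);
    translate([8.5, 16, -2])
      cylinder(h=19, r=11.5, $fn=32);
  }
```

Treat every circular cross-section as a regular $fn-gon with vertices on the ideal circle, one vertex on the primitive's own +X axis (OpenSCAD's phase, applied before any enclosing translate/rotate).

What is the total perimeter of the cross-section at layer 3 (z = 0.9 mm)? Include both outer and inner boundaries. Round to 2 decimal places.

At z = 0.9 mm: the cube (footprint 8.5×8) is included at this height (perimeter 33.00 mm); the r=10.5 cylinder at (14.5, 11) contributes a regular 32-gon of circumradius 10.5 (perimeter = 2·32·10.500·sin(180°/32) = 65.87 mm); the r=11.5 cylinder at (8.5, 16) gives a regular 32-gon of circumradius 11.5 (constant along its height) (perimeter = 2·32·11.500·sin(180°/32) = 72.14 mm); Taking the first minus the rest: starting from the 8.5×8 cube, the r=10.5 cylinder at (14.5, 11) partially overlaps it — only the 13.90 mm² overlap (of its 344.14 mm²) is removed, clipping the outline; the r=11.5 cylinder at (8.5, 16) partially overlaps it — only the 8.47 mm² overlap (of its 412.81 mm²) is removed, clipping the outline — boundary = 29.32 mm; (whole slice rotated 75° about Z — lengths, areas and connectivity unchanged). Overall, the cross-section is a single solid region. Total boundary length (outer) = 29.32 mm.

29.32 mm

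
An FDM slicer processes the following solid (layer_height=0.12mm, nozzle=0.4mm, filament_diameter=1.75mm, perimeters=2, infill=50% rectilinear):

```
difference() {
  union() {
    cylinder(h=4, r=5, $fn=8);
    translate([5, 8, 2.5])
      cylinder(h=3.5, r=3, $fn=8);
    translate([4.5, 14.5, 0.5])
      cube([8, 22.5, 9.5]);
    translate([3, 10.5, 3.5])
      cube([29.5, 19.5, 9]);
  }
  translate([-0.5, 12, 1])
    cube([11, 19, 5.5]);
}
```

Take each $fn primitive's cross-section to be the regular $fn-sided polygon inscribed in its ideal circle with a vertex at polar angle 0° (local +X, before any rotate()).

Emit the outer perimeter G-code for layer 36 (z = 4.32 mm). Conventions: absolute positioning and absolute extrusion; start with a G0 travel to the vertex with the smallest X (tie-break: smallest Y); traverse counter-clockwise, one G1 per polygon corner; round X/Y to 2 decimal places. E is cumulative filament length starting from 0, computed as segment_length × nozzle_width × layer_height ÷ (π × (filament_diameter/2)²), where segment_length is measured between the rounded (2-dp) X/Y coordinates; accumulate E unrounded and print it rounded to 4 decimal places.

G0 X2.00 Y8.00 Z4.32
G1 X2.88 Y5.88 E0.0458
G1 X5.00 Y5.00 E0.0916
G1 X7.12 Y5.88 E0.1374
G1 X8.00 Y8.00 E0.1832
G1 X7.12 Y10.12 E0.2290
G1 X6.21 Y10.50 E0.2487
G1 X32.50 Y10.50 E0.7734
G1 X32.50 Y30.00 E1.1625
G1 X12.50 Y30.00 E1.5616
G1 X12.50 Y37.00 E1.7013
G1 X4.50 Y37.00 E1.8610
G1 X4.50 Y31.00 E1.9807
G1 X10.50 Y31.00 E2.1004
G1 X10.50 Y12.00 E2.4796
G1 X3.00 Y12.00 E2.6293
G1 X3.00 Y10.50 E2.6592
G1 X3.79 Y10.50 E2.6750
G1 X2.88 Y10.12 E2.6947
G1 X2.00 Y8.00 E2.7405

At z = 4.32 mm: the cylinder is not intersected at this z (z outside [0, 4]); the r=3 cylinder at (5, 8) contributes a regular 8-gon of circumradius 3; the 8×22.5 cube at (4.5, 14.5) contributes its full rectangle; the cube at (3, 10.5) (footprint 29.5×19.5) is included at this height; Taking the union: the regions partially overlap (shared area 124.60 mm²), so overlapping operands fuse into one piece — 1 connected region; the cube at (-0.5, 12) is present — its section is the full 11×19 rectangle; Subtracting the remaining from the first: starting from that combined region, the 11×19 cube at (-0.5, 12) partially overlaps it — only the 141.00 mm² overlap (of its 209.00 mm²) is removed, clipping the outline — 1 connected region. The outline is a single polygon with 19 vertices. Extrusion per mm of travel: 0.4 × 0.12 / (π × 0.875²) = 0.019956. Accumulating E over each segment gives final E = 2.7405.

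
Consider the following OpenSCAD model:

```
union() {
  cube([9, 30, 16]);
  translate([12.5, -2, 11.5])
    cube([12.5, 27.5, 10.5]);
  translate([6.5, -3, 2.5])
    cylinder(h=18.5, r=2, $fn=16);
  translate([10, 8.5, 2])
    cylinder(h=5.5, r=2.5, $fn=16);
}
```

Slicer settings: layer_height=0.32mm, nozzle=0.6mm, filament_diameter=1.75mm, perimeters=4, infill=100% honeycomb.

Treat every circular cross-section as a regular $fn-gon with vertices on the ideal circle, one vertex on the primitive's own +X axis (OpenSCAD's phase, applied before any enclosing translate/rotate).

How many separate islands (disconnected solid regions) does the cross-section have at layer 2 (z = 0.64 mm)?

1

At z = 0.64 mm: the cube (footprint 9×30) is included at this height; the cube at (12.5, -2) is not intersected at this z (z outside [11.5, 22]); the cylinder at (6.5, -3) is absent (z outside [2.5, 21]); the cylinder at (10, 8.5) is absent (z outside [2, 7.5]); Merging all regions: only the 9×30 cube is present, so the union is just that shape — 1 connected region. Overall, the cross-section is a single solid region. Island count = 1.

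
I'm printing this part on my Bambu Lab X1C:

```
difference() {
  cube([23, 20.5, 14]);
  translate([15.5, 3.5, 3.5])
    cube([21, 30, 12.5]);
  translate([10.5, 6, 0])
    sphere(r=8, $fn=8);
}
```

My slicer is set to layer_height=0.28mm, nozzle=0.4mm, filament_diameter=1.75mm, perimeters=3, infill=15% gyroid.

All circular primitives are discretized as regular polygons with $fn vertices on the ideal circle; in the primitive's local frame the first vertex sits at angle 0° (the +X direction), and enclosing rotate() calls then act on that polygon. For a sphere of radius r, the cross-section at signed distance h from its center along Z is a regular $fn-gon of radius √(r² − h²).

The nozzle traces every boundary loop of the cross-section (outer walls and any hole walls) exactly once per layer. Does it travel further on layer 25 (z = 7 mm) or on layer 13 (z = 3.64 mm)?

Layer 25 (z = 7): the cube is present — its section is the full 23×20.5 rectangle (perimeter 87.00 mm); the cube at (15.5, 3.5) is present — its section is the full 21×30 rectangle (perimeter 102.00 mm); the r=8 sphere at (10.5, 6) contributes a regular 8-gon of circumradius √(8²−7²) = 3.873 (perimeter = 2·8·3.873·sin(180°/8) = 23.71 mm); Taking the first minus the rest: starting from the 23×20.5 cube, the 21×30 cube at (15.5, 3.5) partially overlaps it — only the 127.50 mm² overlap (of its 630.00 mm²) is removed, clipping the outline; the r=8 sphere at (10.5, 6) lies wholly inside it (removes its full 42.43 mm² and its 23.71 mm outline becomes a hole wall) — boundary (outer + 1 inner loop) = 110.71 mm. So its perimeter = 110.71 mm. Layer 13 (z = 3.64): the 23×20.5 cube contributes its full rectangle (perimeter 87.00 mm); the 21×30 cube at (15.5, 3.5) contributes its full rectangle (perimeter 102.00 mm); the r=8 sphere at (10.5, 6) contributes a regular 8-gon of circumradius √(8²−3.64²) = 7.124 (perimeter = 2·8·7.124·sin(180°/8) = 43.62 mm); Taking the first minus the rest: starting from the 23×20.5 cube, the 21×30 cube at (15.5, 3.5) partially overlaps it — only the 127.50 mm² overlap (of its 630.00 mm²) is removed, clipping the outline; the r=8 sphere at (10.5, 6) partially overlaps it — only the 131.03 mm² overlap (of its 143.54 mm²) is removed, clipping the outline — boundary = 102.48 mm. So its perimeter = 102.48 mm. Layer 25 is larger (110.71 vs 102.48 mm).

layer 25 (z = 7 mm)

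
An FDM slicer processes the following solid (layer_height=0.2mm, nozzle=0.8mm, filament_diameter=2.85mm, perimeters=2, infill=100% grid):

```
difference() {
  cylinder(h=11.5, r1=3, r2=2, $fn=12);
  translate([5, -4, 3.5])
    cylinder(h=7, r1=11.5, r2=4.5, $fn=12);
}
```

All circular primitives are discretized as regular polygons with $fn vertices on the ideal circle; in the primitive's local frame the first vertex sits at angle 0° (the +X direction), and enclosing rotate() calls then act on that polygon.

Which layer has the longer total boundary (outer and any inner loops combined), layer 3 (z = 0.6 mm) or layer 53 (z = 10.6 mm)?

Layer 3 (z = 0.6): the cone (r1=3→r2=2) has section circumradius 2.948 here — a regular 12-gon (perimeter = 2·12·2.948·sin(180°/12) = 18.31 mm); the cone at (5, -4) is absent (z outside [3.5, 10.5]); Subtracting the remaining from the first: none of the subtracted shapes is present at this height, so the cone is unchanged — boundary = 18.31 mm. So its perimeter = 18.31 mm. Layer 53 (z = 10.6): the cone: at t=0.922 of its height the radius interpolates to r₁+(r₂−r₁)t = 2.078, giving a regular 12-gon of that circumradius (perimeter = 2·12·2.078·sin(180°/12) = 12.91 mm); the cone at (5, -4) is absent (z outside [3.5, 10.5]); After the difference (first − rest): none of the subtracted shapes is present at this height, so the cone is unchanged — boundary = 12.91 mm. So its perimeter = 12.91 mm. Layer 3 is larger (18.31 vs 12.91 mm).

layer 3 (z = 0.6 mm)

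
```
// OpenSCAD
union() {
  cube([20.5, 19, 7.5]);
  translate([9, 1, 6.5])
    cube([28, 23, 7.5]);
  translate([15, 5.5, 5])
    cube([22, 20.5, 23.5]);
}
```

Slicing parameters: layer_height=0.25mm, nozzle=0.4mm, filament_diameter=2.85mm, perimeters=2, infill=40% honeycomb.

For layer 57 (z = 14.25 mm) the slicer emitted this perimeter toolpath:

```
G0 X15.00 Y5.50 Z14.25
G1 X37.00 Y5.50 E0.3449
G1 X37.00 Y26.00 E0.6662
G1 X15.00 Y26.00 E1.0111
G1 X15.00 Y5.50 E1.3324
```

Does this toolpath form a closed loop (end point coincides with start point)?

yes

Start point (G0): (15.00, 5.50). End point (last G1): the path returns to the start — closed.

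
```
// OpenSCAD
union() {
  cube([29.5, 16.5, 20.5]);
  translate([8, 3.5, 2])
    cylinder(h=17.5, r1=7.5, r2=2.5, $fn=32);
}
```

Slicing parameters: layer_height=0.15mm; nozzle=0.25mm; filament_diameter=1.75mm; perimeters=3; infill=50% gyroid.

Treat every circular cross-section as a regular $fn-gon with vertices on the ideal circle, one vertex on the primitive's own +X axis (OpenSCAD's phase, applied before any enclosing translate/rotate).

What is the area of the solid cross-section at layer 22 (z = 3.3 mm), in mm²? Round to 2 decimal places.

518.42 mm²

At z = 3.3 mm: the 29.5×16.5 cube contributes its full rectangle (area 486.75 mm²); the cone at (8, 3.5) (r1=7.5→r2=2.5) has section circumradius 7.129 here — a regular 32-gon (area = (32/2)·7.129²·sin(360°/32) = 158.62 mm²); Merging all regions: the regions partially overlap — summed areas 645.37 mm² minus the doubly-counted overlap 126.95 mm² gives 518.42 mm² — area = 518.42 mm². Overall, the cross-section is a single solid region. Net area = 518.42 mm².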